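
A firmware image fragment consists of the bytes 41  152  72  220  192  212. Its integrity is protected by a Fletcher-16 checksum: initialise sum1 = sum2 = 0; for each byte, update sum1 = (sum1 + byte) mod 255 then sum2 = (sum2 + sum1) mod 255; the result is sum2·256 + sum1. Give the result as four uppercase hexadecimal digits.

Running sums (mod 255):
  after byte 0 (41): sum1=41, sum2=41
  after byte 1 (152): sum1=193, sum2=234
  after byte 2 (72): sum1=10, sum2=244
  after byte 3 (220): sum1=230, sum2=219
  after byte 4 (192): sum1=167, sum2=131
  after byte 5 (212): sum1=124, sum2=0
Checksum = sum2·256 + sum1 = 0·256 + 124 = 124 = 0x007C.

007C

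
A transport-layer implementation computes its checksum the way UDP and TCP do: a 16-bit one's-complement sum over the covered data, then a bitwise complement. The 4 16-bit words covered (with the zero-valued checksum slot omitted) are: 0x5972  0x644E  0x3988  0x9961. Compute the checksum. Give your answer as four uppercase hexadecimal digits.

6F55

One's-complement addition (fold any carry out of bit 15 back into bit 0):
  0x5972 + 0x644E = 0x0BDC0
  0xBDC0 + 0x3988 = 0x0F748
  0xF748 + 0x9961 = 0x190A9 → wrap carry → 0x90AA
One's-complement sum = 0x90AA.
Checksum = ~0x90AA & 0xFFFF = 0x6F55.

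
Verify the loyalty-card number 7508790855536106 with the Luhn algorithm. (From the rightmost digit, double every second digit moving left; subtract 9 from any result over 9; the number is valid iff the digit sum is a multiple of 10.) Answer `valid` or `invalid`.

valid

From the right, keep odd positions and double even positions (subtract 9 from any doubled value over 9):
  doubled (positions 2,4,...): 0 3 1 1 0 5 0 5 → sum 15
  kept (positions 1,3,...): 6 1 3 5 8 9 8 5 → sum 45
Total = 60.
60 mod 10 = 0, so the number is valid.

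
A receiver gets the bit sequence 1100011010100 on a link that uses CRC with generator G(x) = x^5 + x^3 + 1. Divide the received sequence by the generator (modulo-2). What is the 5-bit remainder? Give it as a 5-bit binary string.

Modulo-2 division of 1100011010100 by 101001:
  pos 0: 110001 XOR 101001 = 011000
  pos 1: 110001 XOR 101001 = 011000
  pos 2: 110000 XOR 101001 = 011001
  pos 3: 110011 XOR 101001 = 011010
  pos 4: 110100 XOR 101001 = 011101
  pos 5: 111011 XOR 101001 = 010010
  pos 6: 100100 XOR 101001 = 001101
Remainder = 11010 (nonzero — an error is detected).

11010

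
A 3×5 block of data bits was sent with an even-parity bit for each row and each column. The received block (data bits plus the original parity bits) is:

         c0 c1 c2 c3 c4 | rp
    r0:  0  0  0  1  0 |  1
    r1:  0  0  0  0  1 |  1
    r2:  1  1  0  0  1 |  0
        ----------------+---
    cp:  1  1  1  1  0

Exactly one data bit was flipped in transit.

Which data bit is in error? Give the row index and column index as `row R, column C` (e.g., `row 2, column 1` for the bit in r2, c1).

Recompute each row's even parity and compare to rp:
  r0: data parity 1, sent rp 1 → ok
  r1: data parity 1, sent rp 1 → ok
  r2: data parity 1, sent rp 0 → mismatch
Recompute each column's even parity and compare to cp:
  c0: data parity 1, sent cp 1 → ok
  c1: data parity 1, sent cp 1 → ok
  c2: data parity 0, sent cp 1 → mismatch
  c3: data parity 1, sent cp 1 → ok
  c4: data parity 0, sent cp 0 → ok
Exactly one row (r2) and one column (c2) fail → the flipped bit is at their intersection.

row 2, column 2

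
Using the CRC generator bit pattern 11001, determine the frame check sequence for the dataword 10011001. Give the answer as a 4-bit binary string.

1101

Append 4 zeros: 100110010000. Divide by 11001 (XOR where the leading bit is 1):
  pos 0: 10011 XOR 11001 = 01010
  pos 1: 10100 XOR 11001 = 01101
  pos 2: 11010 XOR 11001 = 00011
  pos 5: 11100 XOR 11001 = 00101
  pos 7: 10100 XOR 11001 = 01101
Remainder (last 4 bits) = 1101. This is the CRC / FCS.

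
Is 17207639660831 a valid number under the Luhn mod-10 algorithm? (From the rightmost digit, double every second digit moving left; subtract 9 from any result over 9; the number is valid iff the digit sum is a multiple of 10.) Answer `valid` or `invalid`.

invalid

From the right, keep odd positions and double even positions (subtract 9 from any doubled value over 9):
  doubled (positions 2,4,...): 6 0 3 6 5 4 2 → sum 26
  kept (positions 1,3,...): 1 8 6 9 6 0 7 → sum 37
Total = 63.
63 mod 10 = 3, so the number is invalid.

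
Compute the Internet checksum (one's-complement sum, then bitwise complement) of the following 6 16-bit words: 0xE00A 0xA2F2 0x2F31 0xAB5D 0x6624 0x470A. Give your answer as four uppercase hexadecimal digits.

One's-complement addition (fold any carry out of bit 15 back into bit 0):
  0xE00A + 0xA2F2 = 0x182FC → wrap carry → 0x82FD
  0x82FD + 0x2F31 = 0x0B22E
  0xB22E + 0xAB5D = 0x15D8B → wrap carry → 0x5D8C
  0x5D8C + 0x6624 = 0x0C3B0
  0xC3B0 + 0x470A = 0x10ABA → wrap carry → 0x0ABB
One's-complement sum = 0x0ABB.
Checksum = ~0x0ABB & 0xFFFF = 0xF544.

F544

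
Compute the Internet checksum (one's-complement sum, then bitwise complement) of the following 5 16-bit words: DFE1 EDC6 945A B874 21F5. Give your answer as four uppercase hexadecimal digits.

C392

One's-complement addition (fold any carry out of bit 15 back into bit 0):
  0xDFE1 + 0xEDC6 = 0x1CDA7 → wrap carry → 0xCDA8
  0xCDA8 + 0x945A = 0x16202 → wrap carry → 0x6203
  0x6203 + 0xB874 = 0x11A77 → wrap carry → 0x1A78
  0x1A78 + 0x21F5 = 0x03C6D
One's-complement sum = 0x3C6D.
Checksum = ~0x3C6D & 0xFFFF = 0xC392.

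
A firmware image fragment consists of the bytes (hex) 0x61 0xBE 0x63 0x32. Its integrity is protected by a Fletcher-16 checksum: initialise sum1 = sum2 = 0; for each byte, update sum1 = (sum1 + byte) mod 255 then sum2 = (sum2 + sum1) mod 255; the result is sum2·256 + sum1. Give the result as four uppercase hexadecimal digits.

BAB5

Running sums (mod 255):
  after byte 0 (0x61): sum1=97, sum2=97
  after byte 1 (0xBE): sum1=32, sum2=129
  after byte 2 (0x63): sum1=131, sum2=5
  after byte 3 (0x32): sum1=181, sum2=186
Checksum = sum2·256 + sum1 = 186·256 + 181 = 47797 = 0xBAB5.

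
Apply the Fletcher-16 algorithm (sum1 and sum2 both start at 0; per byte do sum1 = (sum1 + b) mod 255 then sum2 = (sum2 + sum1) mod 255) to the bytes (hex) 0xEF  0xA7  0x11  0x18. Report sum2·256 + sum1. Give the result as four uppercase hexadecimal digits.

Running sums (mod 255):
  after byte 0 (0xEF): sum1=239, sum2=239
  after byte 1 (0xA7): sum1=151, sum2=135
  after byte 2 (0x11): sum1=168, sum2=48
  after byte 3 (0x18): sum1=192, sum2=240
Checksum = sum2·256 + sum1 = 240·256 + 192 = 61632 = 0xF0C0.

F0C0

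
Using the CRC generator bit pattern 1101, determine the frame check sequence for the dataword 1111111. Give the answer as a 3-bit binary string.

000

Append 3 zeros: 1111111000. Divide by 1101 (XOR where the leading bit is 1):
  pos 0: 1111 XOR 1101 = 0010
  pos 2: 1011 XOR 1101 = 0110
  pos 3: 1101 XOR 1101 = 0000
Remainder (last 3 bits) = 000. This is the CRC / FCS.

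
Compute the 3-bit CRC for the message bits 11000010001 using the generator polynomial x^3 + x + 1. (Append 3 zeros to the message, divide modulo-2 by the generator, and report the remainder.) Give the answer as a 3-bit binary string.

000

Append 3 zeros: 11000010001000. Divide by 1011 (XOR where the leading bit is 1):
  pos 0: 1100 XOR 1011 = 0111
  pos 1: 1110 XOR 1011 = 0101
  pos 2: 1010 XOR 1011 = 0001
  pos 5: 1100 XOR 1011 = 0111
  pos 6: 1110 XOR 1011 = 0101
  pos 7: 1011 XOR 1011 = 0000
Remainder (last 3 bits) = 000. This is the CRC / FCS.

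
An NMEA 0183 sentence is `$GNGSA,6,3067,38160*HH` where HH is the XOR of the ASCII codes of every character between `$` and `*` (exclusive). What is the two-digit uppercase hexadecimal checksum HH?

XOR the ASCII codes of the payload characters:
  'G' = 0x47 → acc = 0x47
  'N' = 0x4E → acc = 0x09
  'G' = 0x47 → acc = 0x4E
  'S' = 0x53 → acc = 0x1D
  'A' = 0x41 → acc = 0x5C
  ',' = 0x2C → acc = 0x70
  '6' = 0x36 → acc = 0x46
  ',' = 0x2C → acc = 0x6A
  '3' = 0x33 → acc = 0x59
  '0' = 0x30 → acc = 0x69
  '6' = 0x36 → acc = 0x5F
  '7' = 0x37 → acc = 0x68
  ',' = 0x2C → acc = 0x44
  '3' = 0x33 → acc = 0x77
  '8' = 0x38 → acc = 0x4F
  '1' = 0x31 → acc = 0x7E
  '6' = 0x36 → acc = 0x48
  '0' = 0x30 → acc = 0x78
Checksum = 0x78.

78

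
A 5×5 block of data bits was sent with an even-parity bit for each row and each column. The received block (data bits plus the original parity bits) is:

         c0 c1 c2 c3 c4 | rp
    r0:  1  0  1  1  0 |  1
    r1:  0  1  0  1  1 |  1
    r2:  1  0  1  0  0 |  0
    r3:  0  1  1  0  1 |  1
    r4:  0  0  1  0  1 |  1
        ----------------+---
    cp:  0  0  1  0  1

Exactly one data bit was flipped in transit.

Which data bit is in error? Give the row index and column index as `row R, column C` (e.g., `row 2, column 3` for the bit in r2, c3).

Recompute each row's even parity and compare to rp:
  r0: data parity 1, sent rp 1 → ok
  r1: data parity 1, sent rp 1 → ok
  r2: data parity 0, sent rp 0 → ok
  r3: data parity 1, sent rp 1 → ok
  r4: data parity 0, sent rp 1 → mismatch
Recompute each column's even parity and compare to cp:
  c0: data parity 0, sent cp 0 → ok
  c1: data parity 0, sent cp 0 → ok
  c2: data parity 0, sent cp 1 → mismatch
  c3: data parity 0, sent cp 0 → ok
  c4: data parity 1, sent cp 1 → ok
Exactly one row (r4) and one column (c2) fail → the flipped bit is at their intersection.

row 4, column 2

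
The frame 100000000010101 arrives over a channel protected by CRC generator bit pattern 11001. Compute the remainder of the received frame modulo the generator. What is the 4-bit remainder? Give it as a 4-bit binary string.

0000

Modulo-2 division of 100000000010101 by 11001:
  pos 0: 10000 XOR 11001 = 01001
  pos 1: 10010 XOR 11001 = 01011
  pos 2: 10110 XOR 11001 = 01111
  pos 3: 11110 XOR 11001 = 00111
  pos 5: 11100 XOR 11001 = 00101
  pos 7: 10110 XOR 11001 = 01111
  pos 8: 11111 XOR 11001 = 00110
  pos 10: 11001 XOR 11001 = 00000
Remainder = 0000 (zero — the frame passes the CRC check).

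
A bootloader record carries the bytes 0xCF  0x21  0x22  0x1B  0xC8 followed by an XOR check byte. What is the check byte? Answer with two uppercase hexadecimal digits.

XOR the bytes together:
  start with 0xCF
  0xCF ⊕ 0x21 = 0xEE
  0xEE ⊕ 0x22 = 0xCC
  0xCC ⊕ 0x1B = 0xD7
  0xD7 ⊕ 0xC8 = 0x1F

1F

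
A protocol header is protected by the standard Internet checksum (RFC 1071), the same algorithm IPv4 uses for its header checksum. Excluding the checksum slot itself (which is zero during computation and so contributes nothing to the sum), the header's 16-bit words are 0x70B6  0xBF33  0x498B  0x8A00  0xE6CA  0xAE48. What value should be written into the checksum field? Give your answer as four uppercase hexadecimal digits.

6776

One's-complement addition (fold any carry out of bit 15 back into bit 0):
  0x70B6 + 0xBF33 = 0x12FE9 → wrap carry → 0x2FEA
  0x2FEA + 0x498B = 0x07975
  0x7975 + 0x8A00 = 0x10375 → wrap carry → 0x0376
  0x0376 + 0xE6CA = 0x0EA40
  0xEA40 + 0xAE48 = 0x19888 → wrap carry → 0x9889
One's-complement sum = 0x9889.
Checksum = ~0x9889 & 0xFFFF = 0x6776.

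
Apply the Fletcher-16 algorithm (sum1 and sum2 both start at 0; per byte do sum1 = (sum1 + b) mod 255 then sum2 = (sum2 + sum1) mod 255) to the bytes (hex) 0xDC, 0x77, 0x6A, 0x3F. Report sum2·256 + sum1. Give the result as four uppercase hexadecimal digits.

EDFD

Running sums (mod 255):
  after byte 0 (0xDC): sum1=220, sum2=220
  after byte 1 (0x77): sum1=84, sum2=49
  after byte 2 (0x6A): sum1=190, sum2=239
  after byte 3 (0x3F): sum1=253, sum2=237
Checksum = sum2·256 + sum1 = 237·256 + 253 = 60925 = 0xEDFD.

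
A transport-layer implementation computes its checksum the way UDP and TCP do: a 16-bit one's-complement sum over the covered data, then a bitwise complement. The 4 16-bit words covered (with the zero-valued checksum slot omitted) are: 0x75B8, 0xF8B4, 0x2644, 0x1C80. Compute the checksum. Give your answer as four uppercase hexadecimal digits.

One's-complement addition (fold any carry out of bit 15 back into bit 0):
  0x75B8 + 0xF8B4 = 0x16E6C → wrap carry → 0x6E6D
  0x6E6D + 0x2644 = 0x094B1
  0x94B1 + 0x1C80 = 0x0B131
One's-complement sum = 0xB131.
Checksum = ~0xB131 & 0xFFFF = 0x4ECE.

4ECE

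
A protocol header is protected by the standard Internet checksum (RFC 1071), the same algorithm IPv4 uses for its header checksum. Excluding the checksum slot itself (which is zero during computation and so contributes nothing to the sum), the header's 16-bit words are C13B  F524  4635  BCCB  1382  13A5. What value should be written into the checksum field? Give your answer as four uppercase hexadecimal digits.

One's-complement addition (fold any carry out of bit 15 back into bit 0):
  0xC13B + 0xF524 = 0x1B65F → wrap carry → 0xB660
  0xB660 + 0x4635 = 0x0FC95
  0xFC95 + 0xBCCB = 0x1B960 → wrap carry → 0xB961
  0xB961 + 0x1382 = 0x0CCE3
  0xCCE3 + 0x13A5 = 0x0E088
One's-complement sum = 0xE088.
Checksum = ~0xE088 & 0xFFFF = 0x1F77.

1F77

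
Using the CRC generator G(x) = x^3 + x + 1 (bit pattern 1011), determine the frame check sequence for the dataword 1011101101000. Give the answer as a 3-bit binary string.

101

Append 3 zeros: 1011101101000000. Divide by 1011 (XOR where the leading bit is 1):
  pos 0: 1011 XOR 1011 = 0000
  pos 4: 1011 XOR 1011 = 0000
  pos 9: 1000 XOR 1011 = 0011
  pos 11: 1100 XOR 1011 = 0111
  pos 12: 1110 XOR 1011 = 0101
Remainder (last 3 bits) = 101. This is the CRC / FCS.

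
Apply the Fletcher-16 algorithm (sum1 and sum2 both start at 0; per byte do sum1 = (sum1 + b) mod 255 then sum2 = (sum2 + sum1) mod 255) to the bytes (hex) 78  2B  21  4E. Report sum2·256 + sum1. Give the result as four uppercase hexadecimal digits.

F313

Running sums (mod 255):
  after byte 0 (78): sum1=120, sum2=120
  after byte 1 (2B): sum1=163, sum2=28
  after byte 2 (21): sum1=196, sum2=224
  after byte 3 (4E): sum1=19, sum2=243
Checksum = sum2·256 + sum1 = 243·256 + 19 = 62227 = 0xF313.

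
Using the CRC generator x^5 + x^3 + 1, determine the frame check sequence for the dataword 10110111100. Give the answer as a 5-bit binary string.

10100

Append 5 zeros: 1011011110000000. Divide by 101001 (XOR where the leading bit is 1):
  pos 0: 101101 XOR 101001 = 000100
  pos 3: 100111 XOR 101001 = 001110
  pos 5: 111000 XOR 101001 = 010001
  pos 6: 100010 XOR 101001 = 001011
  pos 8: 101100 XOR 101001 = 000101
Remainder (last 5 bits) = 10100. This is the CRC / FCS.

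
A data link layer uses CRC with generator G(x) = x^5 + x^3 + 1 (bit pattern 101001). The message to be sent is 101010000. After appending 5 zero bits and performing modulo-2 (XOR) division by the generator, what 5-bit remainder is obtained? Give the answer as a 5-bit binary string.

Append 5 zeros: 10101000000000. Divide by 101001 (XOR where the leading bit is 1):
  pos 0: 101010 XOR 101001 = 000011
  pos 4: 110000 XOR 101001 = 011001
  pos 5: 110010 XOR 101001 = 011011
  pos 6: 110110 XOR 101001 = 011111
  pos 7: 111110 XOR 101001 = 010111
  pos 8: 101110 XOR 101001 = 000111
Remainder (last 5 bits) = 00111. This is the CRC / FCS.

00111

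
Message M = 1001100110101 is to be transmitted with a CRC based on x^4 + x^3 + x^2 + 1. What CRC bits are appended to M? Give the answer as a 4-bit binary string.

Append 4 zeros: 10011001101010000. Divide by 11101 (XOR where the leading bit is 1):
  pos 0: 10011 XOR 11101 = 01110
  pos 1: 11100 XOR 11101 = 00001
  pos 5: 10110 XOR 11101 = 01011
  pos 6: 10111 XOR 11101 = 01010
  pos 7: 10100 XOR 11101 = 01001
  pos 8: 10011 XOR 11101 = 01110
  pos 9: 11100 XOR 11101 = 00001
Remainder (last 4 bits) = 1000. This is the CRC / FCS.

1000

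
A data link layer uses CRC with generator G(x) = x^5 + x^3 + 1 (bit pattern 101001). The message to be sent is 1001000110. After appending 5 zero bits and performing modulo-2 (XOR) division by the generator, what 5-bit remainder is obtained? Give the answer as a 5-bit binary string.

10011

Append 5 zeros: 100100011000000. Divide by 101001 (XOR where the leading bit is 1):
  pos 0: 100100 XOR 101001 = 001101
  pos 2: 110101 XOR 101001 = 011100
  pos 3: 111001 XOR 101001 = 010000
  pos 4: 100000 XOR 101001 = 001001
  pos 6: 100100 XOR 101001 = 001101
  pos 8: 110100 XOR 101001 = 011101
  pos 9: 111010 XOR 101001 = 010011
Remainder (last 5 bits) = 10011. This is the CRC / FCS.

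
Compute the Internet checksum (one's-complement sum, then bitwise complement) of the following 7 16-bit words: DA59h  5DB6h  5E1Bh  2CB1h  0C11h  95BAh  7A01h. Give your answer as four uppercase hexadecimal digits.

One's-complement addition (fold any carry out of bit 15 back into bit 0):
  0xDA59 + 0x5DB6 = 0x1380F → wrap carry → 0x3810
  0x3810 + 0x5E1B = 0x0962B
  0x962B + 0x2CB1 = 0x0C2DC
  0xC2DC + 0x0C11 = 0x0CEED
  0xCEED + 0x95BA = 0x164A7 → wrap carry → 0x64A8
  0x64A8 + 0x7A01 = 0x0DEA9
One's-complement sum = 0xDEA9.
Checksum = ~0xDEA9 & 0xFFFF = 0x2156.

2156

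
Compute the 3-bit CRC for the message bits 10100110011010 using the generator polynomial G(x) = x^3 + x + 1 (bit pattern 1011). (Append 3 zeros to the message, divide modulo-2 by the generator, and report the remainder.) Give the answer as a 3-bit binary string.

010

Append 3 zeros: 10100110011010000. Divide by 1011 (XOR where the leading bit is 1):
  pos 0: 1010 XOR 1011 = 0001
  pos 3: 1011 XOR 1011 = 0000
  pos 9: 1101 XOR 1011 = 0110
  pos 10: 1100 XOR 1011 = 0111
  pos 11: 1110 XOR 1011 = 0101
  pos 12: 1010 XOR 1011 = 0001
Remainder (last 3 bits) = 010. This is the CRC / FCS.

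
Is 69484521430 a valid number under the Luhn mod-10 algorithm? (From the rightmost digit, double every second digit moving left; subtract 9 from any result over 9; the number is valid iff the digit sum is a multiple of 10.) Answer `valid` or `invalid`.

invalid

From the right, keep odd positions and double even positions (subtract 9 from any doubled value over 9):
  doubled (positions 2,4,...): 6 2 1 7 9 → sum 25
  kept (positions 1,3,...): 0 4 2 4 4 6 → sum 20
Total = 45.
45 mod 10 = 5, so the number is invalid.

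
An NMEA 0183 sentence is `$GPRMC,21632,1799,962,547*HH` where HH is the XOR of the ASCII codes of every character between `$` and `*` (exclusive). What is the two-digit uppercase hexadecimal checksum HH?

XOR the ASCII codes of the payload characters:
  'G' = 0x47 → acc = 0x47
  'P' = 0x50 → acc = 0x17
  'R' = 0x52 → acc = 0x45
  'M' = 0x4D → acc = 0x08
  'C' = 0x43 → acc = 0x4B
  ',' = 0x2C → acc = 0x67
  '2' = 0x32 → acc = 0x55
  '1' = 0x31 → acc = 0x64
  '6' = 0x36 → acc = 0x52
  '3' = 0x33 → acc = 0x61
  '2' = 0x32 → acc = 0x53
  ',' = 0x2C → acc = 0x7F
  '1' = 0x31 → acc = 0x4E
  '7' = 0x37 → acc = 0x79
  '9' = 0x39 → acc = 0x40
  '9' = 0x39 → acc = 0x79
  ',' = 0x2C → acc = 0x55
  '9' = 0x39 → acc = 0x6C
  '6' = 0x36 → acc = 0x5A
  '2' = 0x32 → acc = 0x68
  ',' = 0x2C → acc = 0x44
  '5' = 0x35 → acc = 0x71
  '4' = 0x34 → acc = 0x45
  '7' = 0x37 → acc = 0x72
Checksum = 0x72.

72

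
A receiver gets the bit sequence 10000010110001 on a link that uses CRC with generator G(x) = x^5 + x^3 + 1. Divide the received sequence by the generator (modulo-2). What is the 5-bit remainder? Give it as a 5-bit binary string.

00000

Modulo-2 division of 10000010110001 by 101001:
  pos 0: 100000 XOR 101001 = 001001
  pos 2: 100110 XOR 101001 = 001111
  pos 4: 111111 XOR 101001 = 010110
  pos 5: 101100 XOR 101001 = 000101
  pos 8: 101001 XOR 101001 = 000000
Remainder = 00000 (zero — the frame passes the CRC check).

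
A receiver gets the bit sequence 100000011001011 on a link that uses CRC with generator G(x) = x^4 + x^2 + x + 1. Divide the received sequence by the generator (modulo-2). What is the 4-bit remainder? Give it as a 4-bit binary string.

0000

Modulo-2 division of 100000011001011 by 10111:
  pos 0: 10000 XOR 10111 = 00111
  pos 2: 11100 XOR 10111 = 01011
  pos 3: 10111 XOR 10111 = 00000
  pos 8: 10010 XOR 10111 = 00101
  pos 10: 10111 XOR 10111 = 00000
Remainder = 0000 (zero — the frame passes the CRC check).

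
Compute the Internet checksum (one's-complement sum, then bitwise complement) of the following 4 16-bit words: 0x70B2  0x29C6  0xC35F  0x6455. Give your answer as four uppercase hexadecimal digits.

3DD2

One's-complement addition (fold any carry out of bit 15 back into bit 0):
  0x70B2 + 0x29C6 = 0x09A78
  0x9A78 + 0xC35F = 0x15DD7 → wrap carry → 0x5DD8
  0x5DD8 + 0x6455 = 0x0C22D
One's-complement sum = 0xC22D.
Checksum = ~0xC22D & 0xFFFF = 0x3DD2.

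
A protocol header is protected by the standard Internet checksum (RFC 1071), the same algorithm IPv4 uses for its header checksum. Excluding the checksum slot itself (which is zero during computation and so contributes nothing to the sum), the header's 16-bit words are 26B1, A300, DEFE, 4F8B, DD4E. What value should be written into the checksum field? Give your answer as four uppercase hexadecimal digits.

One's-complement addition (fold any carry out of bit 15 back into bit 0):
  0x26B1 + 0xA300 = 0x0C9B1
  0xC9B1 + 0xDEFE = 0x1A8AF → wrap carry → 0xA8B0
  0xA8B0 + 0x4F8B = 0x0F83B
  0xF83B + 0xDD4E = 0x1D589 → wrap carry → 0xD58A
One's-complement sum = 0xD58A.
Checksum = ~0xD58A & 0xFFFF = 0x2A75.

2A75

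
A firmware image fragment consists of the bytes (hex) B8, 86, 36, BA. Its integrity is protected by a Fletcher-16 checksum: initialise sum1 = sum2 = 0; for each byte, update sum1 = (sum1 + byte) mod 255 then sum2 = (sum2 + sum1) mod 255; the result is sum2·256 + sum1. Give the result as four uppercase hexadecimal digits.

9D30

Running sums (mod 255):
  after byte 0 (B8): sum1=184, sum2=184
  after byte 1 (86): sum1=63, sum2=247
  after byte 2 (36): sum1=117, sum2=109
  after byte 3 (BA): sum1=48, sum2=157
Checksum = sum2·256 + sum1 = 157·256 + 48 = 40240 = 0x9D30.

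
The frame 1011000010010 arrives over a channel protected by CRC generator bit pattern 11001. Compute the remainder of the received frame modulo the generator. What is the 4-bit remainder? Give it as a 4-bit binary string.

0111

Modulo-2 division of 1011000010010 by 11001:
  pos 0: 10110 XOR 11001 = 01111
  pos 1: 11110 XOR 11001 = 00111
  pos 3: 11100 XOR 11001 = 00101
  pos 5: 10110 XOR 11001 = 01111
  pos 6: 11110 XOR 11001 = 00111
  pos 8: 11110 XOR 11001 = 00111
Remainder = 0111 (nonzero — an error is detected).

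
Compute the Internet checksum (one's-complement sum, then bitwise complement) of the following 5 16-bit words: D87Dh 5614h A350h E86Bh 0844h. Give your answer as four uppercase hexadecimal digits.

One's-complement addition (fold any carry out of bit 15 back into bit 0):
  0xD87D + 0x5614 = 0x12E91 → wrap carry → 0x2E92
  0x2E92 + 0xA350 = 0x0D1E2
  0xD1E2 + 0xE86B = 0x1BA4D → wrap carry → 0xBA4E
  0xBA4E + 0x0844 = 0x0C292
One's-complement sum = 0xC292.
Checksum = ~0xC292 & 0xFFFF = 0x3D6D.

3D6D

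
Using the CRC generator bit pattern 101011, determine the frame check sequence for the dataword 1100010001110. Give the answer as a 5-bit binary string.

00011

Append 5 zeros: 110001000111000000. Divide by 101011 (XOR where the leading bit is 1):
  pos 0: 110001 XOR 101011 = 011010
  pos 1: 110100 XOR 101011 = 011111
  pos 2: 111110 XOR 101011 = 010101
  pos 3: 101010 XOR 101011 = 000001
  pos 8: 111100 XOR 101011 = 010111
  pos 9: 101110 XOR 101011 = 000101
  pos 12: 101000 XOR 101011 = 000011
Remainder (last 5 bits) = 00011. This is the CRC / FCS.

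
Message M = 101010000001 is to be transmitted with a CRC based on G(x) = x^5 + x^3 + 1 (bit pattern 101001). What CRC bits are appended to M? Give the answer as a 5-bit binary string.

11000

Append 5 zeros: 10101000000100000. Divide by 101001 (XOR where the leading bit is 1):
  pos 0: 101010 XOR 101001 = 000011
  pos 4: 110000 XOR 101001 = 011001
  pos 5: 110010 XOR 101001 = 011011
  pos 6: 110111 XOR 101001 = 011110
  pos 7: 111100 XOR 101001 = 010101
  pos 8: 101010 XOR 101001 = 000011
Remainder (last 5 bits) = 11000. This is the CRC / FCS.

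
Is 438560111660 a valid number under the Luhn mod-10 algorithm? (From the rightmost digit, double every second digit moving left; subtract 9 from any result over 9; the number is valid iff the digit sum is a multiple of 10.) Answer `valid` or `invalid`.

valid

From the right, keep odd positions and double even positions (subtract 9 from any doubled value over 9):
  doubled (positions 2,4,...): 3 2 2 3 7 8 → sum 25
  kept (positions 1,3,...): 0 6 1 0 5 3 → sum 15
Total = 40.
40 mod 10 = 0, so the number is valid.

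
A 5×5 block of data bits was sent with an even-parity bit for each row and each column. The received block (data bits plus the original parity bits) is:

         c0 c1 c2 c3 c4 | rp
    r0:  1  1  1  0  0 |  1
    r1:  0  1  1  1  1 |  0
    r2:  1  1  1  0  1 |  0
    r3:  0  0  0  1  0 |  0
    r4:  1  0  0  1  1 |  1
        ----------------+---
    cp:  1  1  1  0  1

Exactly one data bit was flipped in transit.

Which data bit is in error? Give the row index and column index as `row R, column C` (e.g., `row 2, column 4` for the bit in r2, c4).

row 3, column 3

Recompute each row's even parity and compare to rp:
  r0: data parity 1, sent rp 1 → ok
  r1: data parity 0, sent rp 0 → ok
  r2: data parity 0, sent rp 0 → ok
  r3: data parity 1, sent rp 0 → mismatch
  r4: data parity 1, sent rp 1 → ok
Recompute each column's even parity and compare to cp:
  c0: data parity 1, sent cp 1 → ok
  c1: data parity 1, sent cp 1 → ok
  c2: data parity 1, sent cp 1 → ok
  c3: data parity 1, sent cp 0 → mismatch
  c4: data parity 1, sent cp 1 → ok
Exactly one row (r3) and one column (c3) fail → the flipped bit is at their intersection.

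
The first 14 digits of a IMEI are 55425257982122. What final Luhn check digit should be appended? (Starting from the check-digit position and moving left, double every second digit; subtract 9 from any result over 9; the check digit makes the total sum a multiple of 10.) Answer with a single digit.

1

Partial digits right→left: 2 2 1 2 8 9 7 5 2 5 2 4 5 5
Double every second digit counting from the check-digit position (so the 1st, 3rd, 5th, ... of the partial from the right).
  doubled (with −9 where >9): 4 2 7 5 4 4 1 → sum 27
  kept as-is: 2 2 9 5 5 4 5 → sum 32
Total = 27 + 32 = 59.
Check digit = (10 − (59 mod 10)) mod 10 = 1.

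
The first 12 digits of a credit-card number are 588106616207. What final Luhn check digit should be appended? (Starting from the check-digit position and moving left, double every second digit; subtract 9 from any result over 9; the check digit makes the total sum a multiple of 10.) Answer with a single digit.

Partial digits right→left: 7 0 2 6 1 6 6 0 1 8 8 5
Double every second digit counting from the check-digit position (so the 1st, 3rd, 5th, ... of the partial from the right).
  doubled (with −9 where >9): 5 4 2 3 2 7 → sum 23
  kept as-is: 0 6 6 0 8 5 → sum 25
Total = 23 + 25 = 48.
Check digit = (10 − (48 mod 10)) mod 10 = 2.

2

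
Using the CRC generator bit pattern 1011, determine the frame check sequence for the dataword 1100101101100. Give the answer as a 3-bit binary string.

Append 3 zeros: 1100101101100000. Divide by 1011 (XOR where the leading bit is 1):
  pos 0: 1100 XOR 1011 = 0111
  pos 1: 1111 XOR 1011 = 0100
  pos 2: 1000 XOR 1011 = 0011
  pos 4: 1111 XOR 1011 = 0100
  pos 5: 1000 XOR 1011 = 0011
  pos 7: 1111 XOR 1011 = 0100
  pos 8: 1000 XOR 1011 = 0011
  pos 10: 1100 XOR 1011 = 0111
  pos 11: 1110 XOR 1011 = 0101
  pos 12: 1010 XOR 1011 = 0001
Remainder (last 3 bits) = 001. This is the CRC / FCS.

001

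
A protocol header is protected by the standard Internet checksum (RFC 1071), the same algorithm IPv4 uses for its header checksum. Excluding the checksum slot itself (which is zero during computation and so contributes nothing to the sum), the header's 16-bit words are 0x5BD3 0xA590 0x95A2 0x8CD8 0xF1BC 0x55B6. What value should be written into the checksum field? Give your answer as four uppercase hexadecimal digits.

94AD

One's-complement addition (fold any carry out of bit 15 back into bit 0):
  0x5BD3 + 0xA590 = 0x10163 → wrap carry → 0x0164
  0x0164 + 0x95A2 = 0x09706
  0x9706 + 0x8CD8 = 0x123DE → wrap carry → 0x23DF
  0x23DF + 0xF1BC = 0x1159B → wrap carry → 0x159C
  0x159C + 0x55B6 = 0x06B52
One's-complement sum = 0x6B52.
Checksum = ~0x6B52 & 0xFFFF = 0x94AD.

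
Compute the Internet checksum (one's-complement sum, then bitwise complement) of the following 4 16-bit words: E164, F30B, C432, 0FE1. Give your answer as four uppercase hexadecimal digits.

One's-complement addition (fold any carry out of bit 15 back into bit 0):
  0xE164 + 0xF30B = 0x1D46F → wrap carry → 0xD470
  0xD470 + 0xC432 = 0x198A2 → wrap carry → 0x98A3
  0x98A3 + 0x0FE1 = 0x0A884
One's-complement sum = 0xA884.
Checksum = ~0xA884 & 0xFFFF = 0x577B.

577B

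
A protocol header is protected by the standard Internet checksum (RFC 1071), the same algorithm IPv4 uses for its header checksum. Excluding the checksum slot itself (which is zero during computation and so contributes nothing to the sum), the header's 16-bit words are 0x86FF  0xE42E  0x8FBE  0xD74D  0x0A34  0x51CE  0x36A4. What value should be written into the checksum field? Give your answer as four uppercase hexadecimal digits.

9B1E

One's-complement addition (fold any carry out of bit 15 back into bit 0):
  0x86FF + 0xE42E = 0x16B2D → wrap carry → 0x6B2E
  0x6B2E + 0x8FBE = 0x0FAEC
  0xFAEC + 0xD74D = 0x1D239 → wrap carry → 0xD23A
  0xD23A + 0x0A34 = 0x0DC6E
  0xDC6E + 0x51CE = 0x12E3C → wrap carry → 0x2E3D
  0x2E3D + 0x36A4 = 0x064E1
One's-complement sum = 0x64E1.
Checksum = ~0x64E1 & 0xFFFF = 0x9B1E.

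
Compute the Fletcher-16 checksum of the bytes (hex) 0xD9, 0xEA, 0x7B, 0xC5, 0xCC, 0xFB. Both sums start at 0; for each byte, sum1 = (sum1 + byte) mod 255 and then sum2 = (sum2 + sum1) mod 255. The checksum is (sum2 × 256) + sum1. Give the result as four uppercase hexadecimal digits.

86CE

Running sums (mod 255):
  after byte 0 (0xD9): sum1=217, sum2=217
  after byte 1 (0xEA): sum1=196, sum2=158
  after byte 2 (0x7B): sum1=64, sum2=222
  after byte 3 (0xC5): sum1=6, sum2=228
  after byte 4 (0xCC): sum1=210, sum2=183
  after byte 5 (0xFB): sum1=206, sum2=134
Checksum = sum2·256 + sum1 = 134·256 + 206 = 34510 = 0x86CE.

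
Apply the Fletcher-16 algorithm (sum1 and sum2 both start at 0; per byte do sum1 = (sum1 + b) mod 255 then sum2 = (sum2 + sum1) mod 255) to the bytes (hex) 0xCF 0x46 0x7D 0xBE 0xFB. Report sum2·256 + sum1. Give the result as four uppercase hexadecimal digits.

1A4E

Running sums (mod 255):
  after byte 0 (0xCF): sum1=207, sum2=207
  after byte 1 (0x46): sum1=22, sum2=229
  after byte 2 (0x7D): sum1=147, sum2=121
  after byte 3 (0xBE): sum1=82, sum2=203
  after byte 4 (0xFB): sum1=78, sum2=26
Checksum = sum2·256 + sum1 = 26·256 + 78 = 6734 = 0x1A4E.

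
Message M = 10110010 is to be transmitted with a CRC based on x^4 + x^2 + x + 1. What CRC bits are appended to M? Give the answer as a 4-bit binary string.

1111

Append 4 zeros: 101100100000. Divide by 10111 (XOR where the leading bit is 1):
  pos 0: 10110 XOR 10111 = 00001
  pos 4: 10100 XOR 10111 = 00011
  pos 7: 11000 XOR 10111 = 01111
Remainder (last 4 bits) = 1111. This is the CRC / FCS.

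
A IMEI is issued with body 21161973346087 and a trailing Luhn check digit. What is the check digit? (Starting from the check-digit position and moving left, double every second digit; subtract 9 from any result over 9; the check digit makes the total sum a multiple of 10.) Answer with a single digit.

9

Partial digits right→left: 7 8 0 6 4 3 3 7 9 1 6 1 1 2
Double every second digit counting from the check-digit position (so the 1st, 3rd, 5th, ... of the partial from the right).
  doubled (with −9 where >9): 5 0 8 6 9 3 2 → sum 33
  kept as-is: 8 6 3 7 1 1 2 → sum 28
Total = 33 + 28 = 61.
Check digit = (10 − (61 mod 10)) mod 10 = 9.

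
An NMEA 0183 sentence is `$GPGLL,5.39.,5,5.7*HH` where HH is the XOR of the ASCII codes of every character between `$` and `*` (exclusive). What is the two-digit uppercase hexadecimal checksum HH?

5A

XOR the ASCII codes of the payload characters:
  'G' = 0x47 → acc = 0x47
  'P' = 0x50 → acc = 0x17
  'G' = 0x47 → acc = 0x50
  'L' = 0x4C → acc = 0x1C
  'L' = 0x4C → acc = 0x50
  ',' = 0x2C → acc = 0x7C
  '5' = 0x35 → acc = 0x49
  '.' = 0x2E → acc = 0x67
  '3' = 0x33 → acc = 0x54
  '9' = 0x39 → acc = 0x6D
  '.' = 0x2E → acc = 0x43
  ',' = 0x2C → acc = 0x6F
  '5' = 0x35 → acc = 0x5A
  ',' = 0x2C → acc = 0x76
  '5' = 0x35 → acc = 0x43
  '.' = 0x2E → acc = 0x6D
  '7' = 0x37 → acc = 0x5A
Checksum = 0x5A.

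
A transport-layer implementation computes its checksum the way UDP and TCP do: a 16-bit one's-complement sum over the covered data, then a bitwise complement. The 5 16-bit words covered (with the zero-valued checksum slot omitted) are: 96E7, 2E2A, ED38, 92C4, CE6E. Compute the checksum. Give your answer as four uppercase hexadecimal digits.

One's-complement addition (fold any carry out of bit 15 back into bit 0):
  0x96E7 + 0x2E2A = 0x0C511
  0xC511 + 0xED38 = 0x1B249 → wrap carry → 0xB24A
  0xB24A + 0x92C4 = 0x1450E → wrap carry → 0x450F
  0x450F + 0xCE6E = 0x1137D → wrap carry → 0x137E
One's-complement sum = 0x137E.
Checksum = ~0x137E & 0xFFFF = 0xEC81.

EC81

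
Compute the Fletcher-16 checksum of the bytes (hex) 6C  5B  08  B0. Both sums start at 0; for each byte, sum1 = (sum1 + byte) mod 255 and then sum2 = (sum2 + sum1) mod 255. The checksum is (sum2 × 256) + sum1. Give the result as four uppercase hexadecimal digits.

Running sums (mod 255):
  after byte 0 (6C): sum1=108, sum2=108
  after byte 1 (5B): sum1=199, sum2=52
  after byte 2 (08): sum1=207, sum2=4
  after byte 3 (B0): sum1=128, sum2=132
Checksum = sum2·256 + sum1 = 132·256 + 128 = 33920 = 0x8480.

8480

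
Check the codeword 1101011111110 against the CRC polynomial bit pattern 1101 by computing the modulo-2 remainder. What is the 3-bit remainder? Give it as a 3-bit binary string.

Modulo-2 division of 1101011111110 by 1101:
  pos 0: 1101 XOR 1101 = 0000
  pos 5: 1111 XOR 1101 = 0010
  pos 7: 1011 XOR 1101 = 0110
  pos 8: 1101 XOR 1101 = 0000
Remainder = 000 (zero — the frame passes the CRC check).

000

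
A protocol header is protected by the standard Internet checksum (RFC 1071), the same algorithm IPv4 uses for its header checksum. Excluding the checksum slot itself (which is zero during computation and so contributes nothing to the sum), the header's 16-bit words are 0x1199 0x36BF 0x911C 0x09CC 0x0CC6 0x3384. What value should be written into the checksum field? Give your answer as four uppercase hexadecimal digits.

DC74

One's-complement addition (fold any carry out of bit 15 back into bit 0):
  0x1199 + 0x36BF = 0x04858
  0x4858 + 0x911C = 0x0D974
  0xD974 + 0x09CC = 0x0E340
  0xE340 + 0x0CC6 = 0x0F006
  0xF006 + 0x3384 = 0x1238A → wrap carry → 0x238B
One's-complement sum = 0x238B.
Checksum = ~0x238B & 0xFFFF = 0xDC74.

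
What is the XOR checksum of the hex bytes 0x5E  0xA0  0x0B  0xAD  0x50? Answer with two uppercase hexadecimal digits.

08

XOR the bytes together:
  start with 0x5E
  0x5E ⊕ 0xA0 = 0xFE
  0xFE ⊕ 0x0B = 0xF5
  0xF5 ⊕ 0xAD = 0x58
  0x58 ⊕ 0x50 = 0x08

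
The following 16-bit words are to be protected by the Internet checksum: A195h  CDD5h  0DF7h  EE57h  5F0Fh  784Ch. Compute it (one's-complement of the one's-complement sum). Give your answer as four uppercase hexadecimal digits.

One's-complement addition (fold any carry out of bit 15 back into bit 0):
  0xA195 + 0xCDD5 = 0x16F6A → wrap carry → 0x6F6B
  0x6F6B + 0x0DF7 = 0x07D62
  0x7D62 + 0xEE57 = 0x16BB9 → wrap carry → 0x6BBA
  0x6BBA + 0x5F0F = 0x0CAC9
  0xCAC9 + 0x784C = 0x14315 → wrap carry → 0x4316
One's-complement sum = 0x4316.
Checksum = ~0x4316 & 0xFFFF = 0xBCE9.

BCE9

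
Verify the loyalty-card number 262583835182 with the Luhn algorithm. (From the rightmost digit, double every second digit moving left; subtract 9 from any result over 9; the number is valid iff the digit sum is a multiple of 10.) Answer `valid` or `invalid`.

From the right, keep odd positions and double even positions (subtract 9 from any doubled value over 9):
  doubled (positions 2,4,...): 7 1 7 7 4 4 → sum 30
  kept (positions 1,3,...): 2 1 3 3 5 6 → sum 20
Total = 50.
50 mod 10 = 0, so the number is valid.

valid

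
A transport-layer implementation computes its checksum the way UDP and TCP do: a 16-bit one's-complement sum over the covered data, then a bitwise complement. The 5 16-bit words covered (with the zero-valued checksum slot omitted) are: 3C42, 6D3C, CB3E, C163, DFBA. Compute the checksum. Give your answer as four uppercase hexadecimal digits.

One's-complement addition (fold any carry out of bit 15 back into bit 0):
  0x3C42 + 0x6D3C = 0x0A97E
  0xA97E + 0xCB3E = 0x174BC → wrap carry → 0x74BD
  0x74BD + 0xC163 = 0x13620 → wrap carry → 0x3621
  0x3621 + 0xDFBA = 0x115DB → wrap carry → 0x15DC
One's-complement sum = 0x15DC.
Checksum = ~0x15DC & 0xFFFF = 0xEA23.

EA23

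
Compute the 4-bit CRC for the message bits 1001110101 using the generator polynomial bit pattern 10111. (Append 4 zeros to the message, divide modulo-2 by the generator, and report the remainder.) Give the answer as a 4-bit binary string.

Append 4 zeros: 10011101010000. Divide by 10111 (XOR where the leading bit is 1):
  pos 0: 10011 XOR 10111 = 00100
  pos 2: 10010 XOR 10111 = 00101
  pos 4: 10110 XOR 10111 = 00001
  pos 8: 11000 XOR 10111 = 01111
  pos 9: 11110 XOR 10111 = 01001
Remainder (last 4 bits) = 1001. This is the CRC / FCS.

1001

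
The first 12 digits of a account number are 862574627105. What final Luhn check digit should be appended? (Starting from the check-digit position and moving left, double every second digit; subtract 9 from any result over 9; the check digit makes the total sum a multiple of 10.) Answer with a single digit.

1

Partial digits right→left: 5 0 1 7 2 6 4 7 5 2 6 8
Double every second digit counting from the check-digit position (so the 1st, 3rd, 5th, ... of the partial from the right).
  doubled (with −9 where >9): 1 2 4 8 1 3 → sum 19
  kept as-is: 0 7 6 7 2 8 → sum 30
Total = 19 + 30 = 49.
Check digit = (10 − (49 mod 10)) mod 10 = 1.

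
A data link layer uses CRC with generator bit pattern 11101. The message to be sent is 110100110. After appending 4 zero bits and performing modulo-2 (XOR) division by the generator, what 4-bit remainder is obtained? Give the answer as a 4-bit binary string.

Append 4 zeros: 1101001100000. Divide by 11101 (XOR where the leading bit is 1):
  pos 0: 11010 XOR 11101 = 00111
  pos 2: 11101 XOR 11101 = 00000
  pos 7: 10000 XOR 11101 = 01101
  pos 8: 11010 XOR 11101 = 00111
Remainder (last 4 bits) = 0111. This is the CRC / FCS.

0111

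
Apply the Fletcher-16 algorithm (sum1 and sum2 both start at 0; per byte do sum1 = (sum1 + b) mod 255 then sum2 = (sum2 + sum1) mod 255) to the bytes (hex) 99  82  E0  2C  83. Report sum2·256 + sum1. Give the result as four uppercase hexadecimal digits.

Running sums (mod 255):
  after byte 0 (99): sum1=153, sum2=153
  after byte 1 (82): sum1=28, sum2=181
  after byte 2 (E0): sum1=252, sum2=178
  after byte 3 (2C): sum1=41, sum2=219
  after byte 4 (83): sum1=172, sum2=136
Checksum = sum2·256 + sum1 = 136·256 + 172 = 34988 = 0x88AC.

88AC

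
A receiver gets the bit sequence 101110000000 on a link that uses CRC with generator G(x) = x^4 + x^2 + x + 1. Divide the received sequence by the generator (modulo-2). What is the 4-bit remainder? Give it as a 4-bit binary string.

Modulo-2 division of 101110000000 by 10111:
  pos 0: 10111 XOR 10111 = 00000
Remainder = 0000 (zero — the frame passes the CRC check).

0000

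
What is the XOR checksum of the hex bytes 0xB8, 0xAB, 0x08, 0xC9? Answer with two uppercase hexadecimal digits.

D2

XOR the bytes together:
  start with 0xB8
  0xB8 ⊕ 0xAB = 0x13
  0x13 ⊕ 0x08 = 0x1B
  0x1B ⊕ 0xC9 = 0xD2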